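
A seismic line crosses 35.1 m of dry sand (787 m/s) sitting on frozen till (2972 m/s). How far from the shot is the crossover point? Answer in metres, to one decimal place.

92.1 m

θ_c = arcsin(787/2972) = 15.36°, so cos θ_c = 0.9643 and tᵢ = 2h cos θ_c/V₁ = 0.0860 s.
At crossover x/V₁ = x/V₂ + tᵢ ⇒ x = tᵢ/(1/V₁ − 1/V₂) = 0.08602/(1.2706e-03 − 3.3647e-04) = 92.08 m.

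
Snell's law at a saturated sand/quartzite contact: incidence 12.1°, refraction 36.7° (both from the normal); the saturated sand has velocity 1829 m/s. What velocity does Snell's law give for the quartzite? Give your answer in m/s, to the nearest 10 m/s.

5210 m/s

Snell's law: sin 12.1°/V₁ = sin 36.7°/V₂.
V₂ = V₁·sin 36.7°/sin 12.1° = 1829 × 2.8510 = 5214.50 m/s.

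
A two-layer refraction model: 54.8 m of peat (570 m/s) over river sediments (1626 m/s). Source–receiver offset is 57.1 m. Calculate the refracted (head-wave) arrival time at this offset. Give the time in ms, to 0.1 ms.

t = x/V₂ + 2h·√(V₂²−V₁²)/(V₁V₂).
√(V₂²−V₁²) = √(1626²−570²) = 1522.8 m/s; delay term = 2·54.8·1522.8/(570·1626) = 0.18008 s.
t = 57.1/1626 + 0.18008 = 0.21520 s.

215.2 ms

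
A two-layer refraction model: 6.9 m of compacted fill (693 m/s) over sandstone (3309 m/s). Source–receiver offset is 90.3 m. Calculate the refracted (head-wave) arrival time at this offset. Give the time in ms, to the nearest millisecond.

47 ms

θ_c = arcsin(V₁/V₂) = arcsin(693/3309) = 12.09°, cos θ_c = 0.9778.
Intercept time tᵢ = 2h cos θ_c / V₁ = 2·6.9·0.9778/693 = 0.01947 s.
t = x/V₂ + tᵢ = 90.3/3309 + 0.01947 = 0.04676 s.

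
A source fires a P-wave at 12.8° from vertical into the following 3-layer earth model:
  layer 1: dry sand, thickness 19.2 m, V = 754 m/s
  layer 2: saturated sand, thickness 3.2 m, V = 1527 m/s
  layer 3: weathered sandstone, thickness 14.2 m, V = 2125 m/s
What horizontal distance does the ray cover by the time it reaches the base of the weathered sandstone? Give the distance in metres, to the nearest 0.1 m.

p = sin θ₁/V₁ = sin 12.8°/754 = 2.9383e-04 s/m is conserved through the stack.
Layer 1: θ = 12.80°; offset = 19.2·tan 12.80° = 4.362 m.
Layer 2: sin θ = p·1527 = 0.4487 → θ = 26.66°; offset = 3.2·tan 26.66° = 1.607 m.
Layer 3: sin θ = p·2125 = 0.6244 → θ = 38.64°; offset = 14.2·tan 38.64° = 11.351 m.
Σ offsets = 17.320 m.

17.3 m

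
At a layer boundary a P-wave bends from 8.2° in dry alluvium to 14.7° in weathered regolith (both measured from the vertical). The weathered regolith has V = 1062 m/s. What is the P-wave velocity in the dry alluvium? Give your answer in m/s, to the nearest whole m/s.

597 m/s

Snell's law: sin 8.2°/V₁ = sin 14.7°/V₂.
V₁ = V₂·sin 8.2°/sin 14.7° = 1062 × 0.5621 = 596.92 m/s.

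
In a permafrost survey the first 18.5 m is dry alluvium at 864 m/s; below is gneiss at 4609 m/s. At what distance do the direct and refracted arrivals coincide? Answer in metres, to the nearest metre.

45 m

θ_c = arcsin(864/4609) = 10.80°, so cos θ_c = 0.9823 and tᵢ = 2h cos θ_c/V₁ = 0.0421 s.
At crossover x/V₁ = x/V₂ + tᵢ ⇒ x = tᵢ/(1/V₁ − 1/V₂) = 0.04206/(1.1574e-03 − 2.1697e-04) = 44.73 m.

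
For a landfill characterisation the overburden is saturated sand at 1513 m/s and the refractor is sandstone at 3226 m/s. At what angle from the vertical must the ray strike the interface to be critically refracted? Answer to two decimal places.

Critical incidence: sin θ_c = V₁/V₂ = 1513/3226 = 0.4690.
θ_c = arcsin 0.4690 = 27.97°.

27.97°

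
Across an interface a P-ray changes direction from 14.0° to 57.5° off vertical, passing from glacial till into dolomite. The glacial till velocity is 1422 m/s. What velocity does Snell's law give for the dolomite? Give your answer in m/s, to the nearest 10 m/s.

sin 14.0° = 0.2419; sin 57.5° = 0.8434.
V₂ = V₁·(sin θ₂/sin θ₁) = 1422·(0.8434/0.2419) = 4957.40 m/s.

4960 m/s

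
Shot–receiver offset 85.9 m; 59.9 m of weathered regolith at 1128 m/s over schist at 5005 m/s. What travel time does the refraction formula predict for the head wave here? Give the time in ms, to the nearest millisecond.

121 ms

t = x/V₂ + 2h·√(V₂²−V₁²)/(V₁V₂).
√(V₂²−V₁²) = √(5005²−1128²) = 4876.2 m/s; delay term = 2·59.9·4876.2/(1128·5005) = 0.10347 s.
t = 85.9/5005 + 0.10347 = 0.12064 s.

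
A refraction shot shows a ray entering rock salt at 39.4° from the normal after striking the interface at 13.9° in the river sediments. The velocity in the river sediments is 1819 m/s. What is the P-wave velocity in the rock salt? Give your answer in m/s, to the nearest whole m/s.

4806 m/s

sin 13.9° = 0.2402; sin 39.4° = 0.6347.
V₂ = V₁·(sin θ₂/sin θ₁) = 1819·(0.6347/0.2402) = 4806.16 m/s.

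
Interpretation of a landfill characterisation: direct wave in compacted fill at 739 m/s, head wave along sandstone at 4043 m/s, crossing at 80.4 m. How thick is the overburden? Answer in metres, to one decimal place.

h = (x_cross/2)·√((V₂−V₁)/(V₂+V₁)).
(V₂−V₁)/(V₂+V₁) = (4043−739)/(4043+739) = 0.6909; √ = 0.8312.
h = (80.4/2)·0.8312 = 33.41 m.

33.4 m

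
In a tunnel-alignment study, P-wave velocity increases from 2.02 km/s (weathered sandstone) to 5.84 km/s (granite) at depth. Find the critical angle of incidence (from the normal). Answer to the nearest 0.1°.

Critical incidence: sin θ_c = V₁/V₂ = 2.02/5.84 = 0.3459.
θ_c = arcsin 0.3459 = 20.24°.

20.2°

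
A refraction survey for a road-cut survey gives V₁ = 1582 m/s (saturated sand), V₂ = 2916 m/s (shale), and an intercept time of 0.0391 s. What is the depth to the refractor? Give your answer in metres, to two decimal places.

36.82 m

h = tᵢ·V₁·V₂ / (2·√(V₂²−V₁²)).
√(V₂²−V₁²) = √(2916² − 1582²) = 2449.6 m/s.
h = 0.0391 s × 1582 × 2916 / (2 × 2449.6) = 36.82 m.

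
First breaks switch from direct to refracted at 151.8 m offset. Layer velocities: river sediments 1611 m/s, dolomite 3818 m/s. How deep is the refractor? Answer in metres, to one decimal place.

48.4 m

h = (x_cross/2)·√((V₂−V₁)/(V₂+V₁)).
(V₂−V₁)/(V₂+V₁) = (3818−1611)/(3818+1611) = 0.4065; √ = 0.6376.
h = (151.8/2)·0.6376 = 48.39 m.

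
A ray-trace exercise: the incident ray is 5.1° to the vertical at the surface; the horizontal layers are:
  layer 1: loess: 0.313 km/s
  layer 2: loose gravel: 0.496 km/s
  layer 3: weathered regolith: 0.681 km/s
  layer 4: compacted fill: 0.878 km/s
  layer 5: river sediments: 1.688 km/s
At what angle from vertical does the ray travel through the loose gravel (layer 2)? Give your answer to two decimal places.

8.10°

Ray parameter p = sin 5.1° / 0.313 = 2.8401e-01 s/km.
sin θ_2 = p·V_2 = 2.8401e-01 × 0.496 = 0.1409.
θ_2 = 8.10° from the vertical.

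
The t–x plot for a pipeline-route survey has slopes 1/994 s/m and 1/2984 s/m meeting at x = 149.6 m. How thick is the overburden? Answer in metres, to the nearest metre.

h = (x_cross/2)·√((V₂−V₁)/(V₂+V₁)).
(V₂−V₁)/(V₂+V₁) = (2984−994)/(2984+994) = 0.5003; √ = 0.7073.
h = (149.6/2)·0.7073 = 52.90 m.

53 m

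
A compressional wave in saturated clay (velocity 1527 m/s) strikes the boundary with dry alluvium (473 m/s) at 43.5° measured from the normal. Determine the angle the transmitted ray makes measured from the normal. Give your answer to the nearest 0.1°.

12.3°

Snell's law: sin θ₂ = (V₂/V₁)·sin θ₁ = (473/1527)·sin 43.5° = 0.2132.
θ₂ = arcsin 0.2132 = 12.31° from the normal.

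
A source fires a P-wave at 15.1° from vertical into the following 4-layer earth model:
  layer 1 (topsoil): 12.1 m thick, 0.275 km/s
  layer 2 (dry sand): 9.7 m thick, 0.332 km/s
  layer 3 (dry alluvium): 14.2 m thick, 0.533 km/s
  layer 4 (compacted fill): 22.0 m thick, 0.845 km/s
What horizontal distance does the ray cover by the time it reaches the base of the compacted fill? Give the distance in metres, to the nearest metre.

44 m

Apply Snell's law at each interface; in layer i the horizontal offset is hᵢ·tan θᵢ.
Layer 1: θ = 15.10°; offset = 12.1·tan 15.10° = 3.265 m.
Layer 2: sin θ = 0.332·sin 15.1°/0.275 = 0.3145, θ = 18.33°; offset = 9.7·tan 18.33° = 3.214 m.
Layer 3: sin θ = 0.533·sin 15.1°/0.275 = 0.5049, θ = 30.33°; offset = 14.2·tan 30.33° = 8.306 m.
Layer 4: sin θ = 0.845·sin 15.1°/0.275 = 0.8005, θ = 53.17°; offset = 22.0·tan 53.17° = 29.380 m.
Σ offsets = 44.165 m.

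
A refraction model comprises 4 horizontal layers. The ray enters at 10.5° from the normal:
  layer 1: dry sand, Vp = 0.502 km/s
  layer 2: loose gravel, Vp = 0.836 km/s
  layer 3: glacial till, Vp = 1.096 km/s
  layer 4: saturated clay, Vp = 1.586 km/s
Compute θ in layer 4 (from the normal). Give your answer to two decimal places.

Snell's law across each interface conserves sin θ / V, so sin θ_4 = V_4·sin θ₁/V₁.
sin θ_4 = 1.586 × sin 10.5° / 0.502 = 0.5757.
θ_4 = 35.15° from the vertical.

35.15°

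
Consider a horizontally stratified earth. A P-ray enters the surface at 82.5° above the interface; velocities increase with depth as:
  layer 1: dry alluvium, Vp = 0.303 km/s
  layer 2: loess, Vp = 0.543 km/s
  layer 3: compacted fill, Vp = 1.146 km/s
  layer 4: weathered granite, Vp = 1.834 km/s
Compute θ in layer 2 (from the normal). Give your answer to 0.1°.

13.5°

From the normal: θ₁ = 90° − 82.5° = 7.5°.
Snell's law across each interface conserves sin θ / V, so sin θ_2 = V_2·sin θ₁/V₁.
sin θ_2 = 0.543 × sin 7.5° / 0.303 = 0.2339.
θ_2 = 13.53° from the vertical.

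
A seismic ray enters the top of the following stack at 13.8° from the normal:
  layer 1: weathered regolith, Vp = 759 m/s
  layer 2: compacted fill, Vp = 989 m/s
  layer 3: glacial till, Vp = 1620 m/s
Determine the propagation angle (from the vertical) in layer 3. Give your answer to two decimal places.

30.61°

Snell's law across each interface conserves sin θ / V, so sin θ_3 = V_3·sin θ₁/V₁.
sin θ_3 = 1620 × sin 13.8° / 759 = 0.5091.
θ_3 = 30.61° from the vertical.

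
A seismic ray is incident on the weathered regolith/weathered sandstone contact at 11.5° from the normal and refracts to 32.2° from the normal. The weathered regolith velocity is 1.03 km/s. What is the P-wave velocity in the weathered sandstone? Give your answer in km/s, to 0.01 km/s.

2.75 km/s

sin 11.5° = 0.1994; sin 32.2° = 0.5329.
V₂ = V₁·(sin θ₂/sin θ₁) = 1.03·(0.5329/0.1994) = 2.75 km/s.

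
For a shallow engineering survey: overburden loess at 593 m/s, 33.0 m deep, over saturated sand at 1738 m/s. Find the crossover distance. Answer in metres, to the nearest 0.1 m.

94.2 m

θ_c = arcsin(593/1738) = 19.95°, so cos θ_c = 0.9400 and tᵢ = 2h cos θ_c/V₁ = 0.1046 s.
At crossover x/V₁ = x/V₂ + tᵢ ⇒ x = tᵢ/(1/V₁ − 1/V₂) = 0.10462/(1.6863e-03 − 5.7537e-04) = 94.17 m.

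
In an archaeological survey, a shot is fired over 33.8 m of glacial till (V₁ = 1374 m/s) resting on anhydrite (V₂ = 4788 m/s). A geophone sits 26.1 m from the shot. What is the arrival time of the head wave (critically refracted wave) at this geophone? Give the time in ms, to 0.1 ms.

t = x/V₂ + 2h·√(V₂²−V₁²)/(V₁V₂).
√(V₂²−V₁²) = √(4788²−1374²) = 4586.6 m/s; delay term = 2·33.8·4586.6/(1374·4788) = 0.04713 s.
t = 26.1/4788 + 0.04713 = 0.05258 s.

52.6 ms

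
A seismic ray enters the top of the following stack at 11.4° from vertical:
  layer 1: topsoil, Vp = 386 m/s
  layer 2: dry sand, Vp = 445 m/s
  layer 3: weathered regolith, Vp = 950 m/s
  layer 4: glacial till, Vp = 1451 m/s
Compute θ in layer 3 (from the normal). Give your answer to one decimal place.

29.1°

Ray parameter p = sin 11.4° / 386 = 5.1207e-04 s/m.
sin θ_3 = p·V_3 = 5.1207e-04 × 950 = 0.4865.
θ_3 = 29.11° from the vertical.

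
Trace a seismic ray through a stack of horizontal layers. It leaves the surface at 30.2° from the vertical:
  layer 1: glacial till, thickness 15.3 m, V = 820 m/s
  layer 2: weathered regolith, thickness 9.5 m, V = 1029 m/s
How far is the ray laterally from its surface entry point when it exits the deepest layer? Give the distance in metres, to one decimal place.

16.6 m

Ray parameter p = sin 30.2° / 820 m/s = 6.1344e-04 s/m.
Layer 1: θ = 30.20°; offset = 15.3·tan 30.20° = 8.905 m.
Layer 2: sin θ = p·1029 = 0.6312 → θ = 39.14°; offset = 9.5·tan 39.14° = 7.732 m.
Σ offsets = 16.637 m.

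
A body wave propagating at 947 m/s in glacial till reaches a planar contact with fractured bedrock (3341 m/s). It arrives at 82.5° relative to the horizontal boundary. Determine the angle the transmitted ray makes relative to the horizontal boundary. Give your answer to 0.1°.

Angle from the normal: 90° − 82.5° = 7.5°.
Snell's law: sin θ₂ = (V₂/V₁)·sin θ₁ = (3341/947)·sin 7.5° = 0.4605.
θ₂ = arcsin 0.4605 = 27.42° from the normal.
From the interface: 90° − 27.42° = 62.58°.

62.6°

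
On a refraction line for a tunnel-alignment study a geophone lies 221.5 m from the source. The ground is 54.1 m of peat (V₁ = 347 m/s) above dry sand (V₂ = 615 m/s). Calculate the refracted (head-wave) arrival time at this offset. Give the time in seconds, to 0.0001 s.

t = x/V₂ + 2h·√(V₂²−V₁²)/(V₁V₂).
√(V₂²−V₁²) = √(615²−347²) = 507.8 m/s; delay term = 2·54.1·507.8/(347·615) = 0.25744 s.
t = 221.5/615 + 0.25744 = 0.61760 s.

0.6176 s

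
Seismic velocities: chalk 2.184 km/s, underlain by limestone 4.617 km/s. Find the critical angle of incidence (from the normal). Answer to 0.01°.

28.23°

Critical incidence: sin θ_c = V₁/V₂ = 2.184/4.617 = 0.4730.
θ_c = arcsin 0.4730 = 28.23°.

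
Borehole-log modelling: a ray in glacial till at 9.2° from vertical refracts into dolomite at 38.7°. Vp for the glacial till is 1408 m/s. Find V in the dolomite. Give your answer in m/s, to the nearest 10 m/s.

sin 9.2° = 0.1599; sin 38.7° = 0.6252.
V₂ = V₁·(sin θ₂/sin θ₁) = 1408·(0.6252/0.1599) = 5506.22 m/s.

5510 m/s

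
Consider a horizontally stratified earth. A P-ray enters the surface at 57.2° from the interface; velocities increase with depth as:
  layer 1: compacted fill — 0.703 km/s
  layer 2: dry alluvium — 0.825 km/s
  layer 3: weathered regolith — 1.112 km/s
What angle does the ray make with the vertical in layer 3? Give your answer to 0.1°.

From the normal: θ₁ = 90° − 57.2° = 32.8°.
Ray parameter p = sin 32.8° / 0.703 = 7.7057e-01 s/km.
sin θ_3 = p·V_3 = 7.7057e-01 × 1.112 = 0.8569.
θ_3 = arcsin 0.8569 = 58.97°.

59.0°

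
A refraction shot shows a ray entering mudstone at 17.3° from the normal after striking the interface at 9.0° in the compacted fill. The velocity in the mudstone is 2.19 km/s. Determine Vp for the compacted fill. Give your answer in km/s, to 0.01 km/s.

sin 9.0° = 0.1564; sin 17.3° = 0.2974.
V₁ = V₂·(sin θ₁/sin θ₂) = 2.19·(0.1564/0.2974) = 1.15 km/s.

1.15 km/s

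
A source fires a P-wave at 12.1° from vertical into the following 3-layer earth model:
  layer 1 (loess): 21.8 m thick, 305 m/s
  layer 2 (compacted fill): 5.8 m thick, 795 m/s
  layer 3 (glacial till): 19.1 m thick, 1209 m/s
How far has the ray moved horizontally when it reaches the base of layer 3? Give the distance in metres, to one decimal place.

Apply Snell's law at each interface; in layer i the horizontal offset is hᵢ·tan θᵢ.
Layer 1: θ = 12.10°; offset = 21.8·tan 12.10° = 4.674 m.
Layer 2: sin θ = 795·sin 12.1°/305 = 0.5464, θ = 33.12°; offset = 5.8·tan 33.12° = 3.784 m.
Layer 3: sin θ = 1209·sin 12.1°/305 = 0.8309, θ = 56.19°; offset = 19.1·tan 56.19° = 28.523 m.
Summing the layer offsets gives 36.981 m.

37.0 m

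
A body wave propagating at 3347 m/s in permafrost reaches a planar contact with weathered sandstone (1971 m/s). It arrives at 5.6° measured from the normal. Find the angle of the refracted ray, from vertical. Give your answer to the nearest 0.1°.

sin θ₁/V₁ = sin θ₂/V₂ ⇒ sin θ₂ = 1971·sin 5.6°/3347 = 1971·0.0976/3347 = 0.0575.
θ₂ = sin⁻¹(0.0575) = 3.29° (from vertical).

3.3°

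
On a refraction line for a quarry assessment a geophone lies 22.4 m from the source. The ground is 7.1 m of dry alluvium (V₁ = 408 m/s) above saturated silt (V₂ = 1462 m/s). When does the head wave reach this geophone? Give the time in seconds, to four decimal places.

θ_c = arcsin(V₁/V₂) = arcsin(408/1462) = 16.20°, cos θ_c = 0.9603.
Intercept time tᵢ = 2h cos θ_c / V₁ = 2·7.1·0.9603/408 = 0.03342 s.
t = x/V₂ + tᵢ = 22.4/1462 + 0.03342 = 0.04874 s.

0.0487 s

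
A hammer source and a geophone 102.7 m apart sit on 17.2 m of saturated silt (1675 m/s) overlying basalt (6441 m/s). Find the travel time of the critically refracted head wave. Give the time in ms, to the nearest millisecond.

36 ms

t = x/V₂ + 2h·√(V₂²−V₁²)/(V₁V₂).
√(V₂²−V₁²) = √(6441²−1675²) = 6219.4 m/s; delay term = 2·17.2·6219.4/(1675·6441) = 0.01983 s.
t = 102.7/6441 + 0.01983 = 0.03578 s.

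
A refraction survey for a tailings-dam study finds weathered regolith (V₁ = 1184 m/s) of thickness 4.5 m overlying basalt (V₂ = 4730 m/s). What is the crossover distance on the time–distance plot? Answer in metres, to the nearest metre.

12 m

θ_c = arcsin(1184/4730) = 14.50°, so cos θ_c = 0.9682 and tᵢ = 2h cos θ_c/V₁ = 0.0074 s.
At crossover x/V₁ = x/V₂ + tᵢ ⇒ x = tᵢ/(1/V₁ − 1/V₂) = 0.00736/(8.4459e-04 − 2.1142e-04) = 11.62 m.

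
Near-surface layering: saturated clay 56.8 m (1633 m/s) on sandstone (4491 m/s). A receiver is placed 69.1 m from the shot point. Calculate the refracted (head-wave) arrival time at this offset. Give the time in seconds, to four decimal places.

0.0802 s

t = x/V₂ + 2h·√(V₂²−V₁²)/(V₁V₂).
√(V₂²−V₁²) = √(4491²−1633²) = 4183.6 m/s; delay term = 2·56.8·4183.6/(1633·4491) = 0.06480 s.
t = 69.1/4491 + 0.06480 = 0.08019 s.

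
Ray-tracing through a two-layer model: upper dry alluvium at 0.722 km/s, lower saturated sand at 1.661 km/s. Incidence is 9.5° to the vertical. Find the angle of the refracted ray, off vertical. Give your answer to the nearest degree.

22°

Snell's law: sin θ₂ = (V₂/V₁)·sin θ₁ = (1.661/0.722)·sin 9.5° = 0.3797.
θ₂ = arcsin 0.3797 = 22.32° from the normal.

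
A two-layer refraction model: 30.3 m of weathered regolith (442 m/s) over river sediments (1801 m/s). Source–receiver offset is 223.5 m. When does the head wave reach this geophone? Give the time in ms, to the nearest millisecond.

θ_c = arcsin(V₁/V₂) = arcsin(442/1801) = 14.21°, cos θ_c = 0.9694.
Intercept time tᵢ = 2h cos θ_c / V₁ = 2·30.3·0.9694/442 = 0.13291 s.
t = x/V₂ + tᵢ = 223.5/1801 + 0.13291 = 0.25701 s.

257 ms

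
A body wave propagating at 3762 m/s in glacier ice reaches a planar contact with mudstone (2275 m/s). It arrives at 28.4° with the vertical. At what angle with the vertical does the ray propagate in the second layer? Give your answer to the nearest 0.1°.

Snell's law: sin θ₂ = (V₂/V₁)·sin θ₁ = (2275/3762)·sin 28.4° = 0.2876.
θ₂ = sin⁻¹(0.2876) = 16.72° (from vertical).

16.7°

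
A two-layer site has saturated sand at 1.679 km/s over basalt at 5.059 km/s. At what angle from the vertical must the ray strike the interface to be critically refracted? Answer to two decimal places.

Critical incidence: sin θ_c = V₁/V₂ = 1.679/5.059 = 0.3319.
θ_c = arcsin 0.3319 = 19.38°.

19.38°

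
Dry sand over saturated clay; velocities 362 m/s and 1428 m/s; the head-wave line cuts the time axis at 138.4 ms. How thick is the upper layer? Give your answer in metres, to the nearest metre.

h = tᵢ·V₁·V₂ / (2·√(V₂²−V₁²)).
√(V₂²−V₁²) = √(1428² − 362²) = 1381.4 m/s.
h = 0.1384 s × 362 × 1428 / (2 × 1381.4) = 25.90 m.

26 m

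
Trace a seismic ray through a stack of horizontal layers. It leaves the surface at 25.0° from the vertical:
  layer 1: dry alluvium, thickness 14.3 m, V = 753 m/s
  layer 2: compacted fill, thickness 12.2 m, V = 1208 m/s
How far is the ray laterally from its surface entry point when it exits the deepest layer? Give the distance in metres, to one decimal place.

17.9 m

Apply Snell's law at each interface; in layer i the horizontal offset is hᵢ·tan θᵢ.
Layer 1: θ = 25.00°; offset = 14.3·tan 25.00° = 6.668 m.
Layer 2: sin θ = 1208·sin 25.0°/753 = 0.6780, θ = 42.69°; offset = 12.2·tan 42.69° = 11.252 m.
Summing the layer offsets gives 17.921 m.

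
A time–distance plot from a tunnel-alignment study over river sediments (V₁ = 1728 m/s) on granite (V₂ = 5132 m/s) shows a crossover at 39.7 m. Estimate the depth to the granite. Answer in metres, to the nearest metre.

14 m

x_cross = 2h·√((V₂+V₁)/(V₂−V₁)) → h = x_cross / (2·√((V₂+V₁)/(V₂−V₁))).
√((V₂+V₁)/(V₂−V₁)) = √((5132+1728)/(5132−1728)) = 1.4196.
h = 39.7 / (2·1.4196) = 13.98 m.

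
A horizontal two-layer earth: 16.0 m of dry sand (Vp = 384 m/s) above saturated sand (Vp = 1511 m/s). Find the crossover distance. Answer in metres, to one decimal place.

41.5 m

θ_c = arcsin(384/1511) = 14.72°, so cos θ_c = 0.9672 and tᵢ = 2h cos θ_c/V₁ = 0.0806 s.
At crossover x/V₁ = x/V₂ + tᵢ ⇒ x = tᵢ/(1/V₁ − 1/V₂) = 0.08060/(2.6042e-03 − 6.6181e-04) = 41.49 m.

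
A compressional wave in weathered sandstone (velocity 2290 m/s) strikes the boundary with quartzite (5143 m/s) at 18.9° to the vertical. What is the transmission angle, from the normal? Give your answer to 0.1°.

46.7°

Snell's law: sin θ₂ = (V₂/V₁)·sin θ₁ = (5143/2290)·sin 18.9° = 0.7275.
θ₂ = sin⁻¹(0.7275) = 46.67° (from vertical).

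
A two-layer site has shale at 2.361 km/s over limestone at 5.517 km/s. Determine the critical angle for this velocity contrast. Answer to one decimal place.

Critical incidence: sin θ_c = V₁/V₂ = 2.361/5.517 = 0.4279.
θ_c = arcsin 0.4279 = 25.34°.

25.3°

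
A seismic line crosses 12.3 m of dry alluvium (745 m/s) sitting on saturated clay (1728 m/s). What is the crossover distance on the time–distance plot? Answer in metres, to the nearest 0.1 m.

39.0 m

θ_c = arcsin(745/1728) = 25.54°, so cos θ_c = 0.9023 and tᵢ = 2h cos θ_c/V₁ = 0.0298 s.
At crossover x/V₁ = x/V₂ + tᵢ ⇒ x = tᵢ/(1/V₁ − 1/V₂) = 0.02979/(1.3423e-03 − 5.7870e-04) = 39.02 m.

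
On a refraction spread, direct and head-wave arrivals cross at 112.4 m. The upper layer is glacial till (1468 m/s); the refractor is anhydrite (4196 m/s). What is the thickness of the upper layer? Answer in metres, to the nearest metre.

39 m

x_cross = 2h·√((V₂+V₁)/(V₂−V₁)) → h = x_cross / (2·√((V₂+V₁)/(V₂−V₁))).
√((V₂+V₁)/(V₂−V₁)) = √((4196+1468)/(4196−1468)) = 1.4409.
h = 112.4 / (2·1.4409) = 39.00 m.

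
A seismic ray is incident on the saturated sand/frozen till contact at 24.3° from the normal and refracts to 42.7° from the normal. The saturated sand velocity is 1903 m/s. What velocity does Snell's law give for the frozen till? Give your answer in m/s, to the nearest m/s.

sin 24.3° = 0.4115; sin 42.7° = 0.6782.
V₂ = V₁·(sin θ₂/sin θ₁) = 1903·(0.6782/0.4115) = 3136.07 m/s.

3136 m/s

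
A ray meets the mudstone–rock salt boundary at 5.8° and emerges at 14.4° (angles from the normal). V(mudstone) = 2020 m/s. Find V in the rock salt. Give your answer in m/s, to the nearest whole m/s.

sin 5.8° = 0.1011; sin 14.4° = 0.2487.
V₂ = V₁·(sin θ₂/sin θ₁) = 2020·(0.2487/0.1011) = 4971.03 m/s.

4971 m/s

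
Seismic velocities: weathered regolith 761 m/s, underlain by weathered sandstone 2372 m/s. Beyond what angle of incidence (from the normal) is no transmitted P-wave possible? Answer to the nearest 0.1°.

18.7°

Critical incidence: sin θ_c = V₁/V₂ = 761/2372 = 0.3208.
θ_c = arcsin 0.3208 = 18.71°.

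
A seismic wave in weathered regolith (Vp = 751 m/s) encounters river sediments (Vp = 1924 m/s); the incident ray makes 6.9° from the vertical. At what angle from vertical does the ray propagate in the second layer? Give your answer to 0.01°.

Snell's law: sin θ₂ = (V₂/V₁)·sin θ₁ = (1924/751)·sin 6.9° = 0.3078.
θ₂ = sin⁻¹(0.3078) = 17.93° (from vertical).

17.93°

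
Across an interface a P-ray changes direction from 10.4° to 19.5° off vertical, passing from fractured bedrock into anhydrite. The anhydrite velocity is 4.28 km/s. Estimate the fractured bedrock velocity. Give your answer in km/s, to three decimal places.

2.315 km/s

sin 10.4° = 0.1805; sin 19.5° = 0.3338.
V₁ = V₂·(sin θ₁/sin θ₂) = 4.28·(0.1805/0.3338) = 2.315 km/s.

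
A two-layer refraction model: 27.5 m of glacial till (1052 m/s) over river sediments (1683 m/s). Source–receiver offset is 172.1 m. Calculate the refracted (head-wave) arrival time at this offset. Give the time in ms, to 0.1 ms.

θ_c = arcsin(V₁/V₂) = arcsin(1052/1683) = 38.69°, cos θ_c = 0.7806.
Intercept time tᵢ = 2h cos θ_c / V₁ = 2·27.5·0.7806/1052 = 0.04081 s.
t = x/V₂ + tᵢ = 172.1/1683 + 0.04081 = 0.14307 s.

143.1 ms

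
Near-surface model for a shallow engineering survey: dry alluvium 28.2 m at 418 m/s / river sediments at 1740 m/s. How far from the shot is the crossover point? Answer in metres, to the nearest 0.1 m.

72.1 m

x_cross = 2h·√((V₂+V₁)/(V₂−V₁)).
(V₂+V₁)/(V₂−V₁) = (1740+418)/(1740−418) = 1.6324; √ = 1.2776.
x_cross = 2·28.2·1.2776 = 72.06 m.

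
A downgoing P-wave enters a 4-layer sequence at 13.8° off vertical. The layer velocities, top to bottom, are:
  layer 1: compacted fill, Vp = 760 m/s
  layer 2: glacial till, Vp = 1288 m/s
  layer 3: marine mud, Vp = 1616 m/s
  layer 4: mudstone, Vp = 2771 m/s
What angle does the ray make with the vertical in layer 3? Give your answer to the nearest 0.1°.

30.5°

Snell's law across each interface conserves sin θ / V, so sin θ_3 = V_3·sin θ₁/V₁.
sin θ_3 = 1616 × sin 13.8° / 760 = 0.5072.
θ_3 = arcsin 0.5072 = 30.48°.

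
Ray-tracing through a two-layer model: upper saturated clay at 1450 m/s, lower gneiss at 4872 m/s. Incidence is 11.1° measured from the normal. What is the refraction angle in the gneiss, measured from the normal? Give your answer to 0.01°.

sin θ₁/V₁ = sin θ₂/V₂ ⇒ sin θ₂ = 4872·sin 11.1°/1450 = 4872·0.1925/1450 = 0.6469.
θ₂ = arcsin 0.6469 = 40.31° from the normal.

40.31°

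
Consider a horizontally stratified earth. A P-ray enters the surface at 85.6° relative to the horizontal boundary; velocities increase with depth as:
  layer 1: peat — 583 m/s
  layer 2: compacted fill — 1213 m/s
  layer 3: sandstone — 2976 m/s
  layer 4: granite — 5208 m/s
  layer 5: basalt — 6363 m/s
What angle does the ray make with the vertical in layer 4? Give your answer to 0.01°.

43.26°

From the normal: θ₁ = 90° − 85.6° = 4.4°.
Ray parameter p = sin 4.4° / 583 = 1.3159e-04 s/m.
sin θ_4 = p·V_4 = 1.3159e-04 × 5208 = 0.6853.
θ_4 = arcsin 0.6853 = 43.26°.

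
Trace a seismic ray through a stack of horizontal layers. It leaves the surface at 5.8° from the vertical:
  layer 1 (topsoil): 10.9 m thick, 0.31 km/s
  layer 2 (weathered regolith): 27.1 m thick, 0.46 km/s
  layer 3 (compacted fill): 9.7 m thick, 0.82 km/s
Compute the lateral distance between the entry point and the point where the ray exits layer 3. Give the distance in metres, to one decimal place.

7.9 m

Ray parameter p = sin 5.8° / 0.31 km/s = 3.2599e-01 s/km.
Layer 1: θ = 5.80°; offset = 10.9·tan 5.80° = 1.107 m.
Layer 2: sin θ = p·0.46 = 0.1500 → θ = 8.62°; offset = 27.1·tan 8.62° = 4.110 m.
Layer 3: sin θ = p·0.82 = 0.2673 → θ = 15.50°; offset = 9.7·tan 15.50° = 2.691 m.
Summing the layer offsets gives 7.908 m.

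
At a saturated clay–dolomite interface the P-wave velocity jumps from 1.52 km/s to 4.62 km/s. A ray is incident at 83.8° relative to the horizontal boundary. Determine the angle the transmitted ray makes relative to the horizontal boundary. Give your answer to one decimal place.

Convert to the normal: θ₁ = 90° − 83.8° = 6.2°.
Snell's law: sin θ₂ = (V₂/V₁)·sin θ₁ = (4.62/1.52)·sin 6.2° = 0.3283.
θ₂ = arcsin 0.3283 = 19.16° from the normal.
From the interface: 90° − 19.16° = 70.84°.

70.8°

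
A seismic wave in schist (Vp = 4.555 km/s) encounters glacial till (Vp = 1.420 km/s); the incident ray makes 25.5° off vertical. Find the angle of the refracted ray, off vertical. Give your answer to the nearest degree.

sin θ₁/V₁ = sin θ₂/V₂ ⇒ sin θ₂ = 1.420·sin 25.5°/4.555 = 1.420·0.4305/4.555 = 0.1342.
θ₂ = arcsin 0.1342 = 7.71° from the normal.

8°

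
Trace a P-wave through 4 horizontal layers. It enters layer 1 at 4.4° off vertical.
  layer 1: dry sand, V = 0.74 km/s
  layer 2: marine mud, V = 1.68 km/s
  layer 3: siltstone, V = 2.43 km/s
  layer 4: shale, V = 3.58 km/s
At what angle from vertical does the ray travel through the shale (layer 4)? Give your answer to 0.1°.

21.8°

Ray parameter p = sin 4.4° / 0.74 = 1.0367e-01 s/km.
sin θ_4 = p·V_4 = 1.0367e-01 × 3.58 = 0.3712.
θ_4 = arcsin 0.3712 = 21.79°.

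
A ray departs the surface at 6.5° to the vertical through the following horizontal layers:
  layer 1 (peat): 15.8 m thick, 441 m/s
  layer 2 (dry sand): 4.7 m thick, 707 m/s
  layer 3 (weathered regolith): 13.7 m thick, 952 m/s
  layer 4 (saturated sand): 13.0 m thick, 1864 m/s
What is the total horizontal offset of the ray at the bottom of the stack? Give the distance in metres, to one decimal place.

13.2 m

p = sin θ₁/V₁ = sin 6.5°/441 = 2.5670e-04 s/m is conserved through the stack.
Layer 1: θ = 6.50°; offset = 15.8·tan 6.50° = 1.800 m.
Layer 2: sin θ = p·707 = 0.1815 → θ = 10.46°; offset = 4.7·tan 10.46° = 0.867 m.
Layer 3: sin θ = p·952 = 0.2444 → θ = 14.14°; offset = 13.7·tan 14.14° = 3.453 m.
Layer 4: sin θ = p·1864 = 0.4785 → θ = 28.59°; offset = 13.0·tan 28.59° = 7.084 m.
Summing the layer offsets gives 13.204 m.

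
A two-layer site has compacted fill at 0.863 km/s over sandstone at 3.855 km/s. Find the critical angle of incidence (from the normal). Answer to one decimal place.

At critical incidence the refracted ray runs along the interface (θ₂ = 90°), so sin θ_c = V₁/V₂.
θ_c = arcsin(0.863/3.855) = arcsin 0.2239 = 12.94°.

12.9°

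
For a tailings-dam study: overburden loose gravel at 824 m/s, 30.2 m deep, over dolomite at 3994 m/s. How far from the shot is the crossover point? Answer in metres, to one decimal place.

74.5 m

x_cross = 2h·√((V₂+V₁)/(V₂−V₁)).
(V₂+V₁)/(V₂−V₁) = (3994+824)/(3994−824) = 1.5199; √ = 1.2328.
x_cross = 2·30.2·1.2328 = 74.46 m.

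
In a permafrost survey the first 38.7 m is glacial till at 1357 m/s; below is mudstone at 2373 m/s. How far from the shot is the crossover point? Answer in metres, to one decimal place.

θ_c = arcsin(1357/2373) = 34.88°, so cos θ_c = 0.8204 and tᵢ = 2h cos θ_c/V₁ = 0.0468 s.
At crossover x/V₁ = x/V₂ + tᵢ ⇒ x = tᵢ/(1/V₁ − 1/V₂) = 0.04679/(7.3692e-04 − 4.2141e-04) = 148.30 m.

148.3 m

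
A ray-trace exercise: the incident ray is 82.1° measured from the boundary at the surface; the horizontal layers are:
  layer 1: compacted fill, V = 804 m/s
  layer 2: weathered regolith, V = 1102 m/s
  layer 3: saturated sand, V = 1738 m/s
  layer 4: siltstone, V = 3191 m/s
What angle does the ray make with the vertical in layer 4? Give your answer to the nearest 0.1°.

From the normal: θ₁ = 90° − 82.1° = 7.9°.
Ray parameter p = sin 7.9° / 804 = 1.7095e-04 s/m.
sin θ_4 = p·V_4 = 1.7095e-04 × 3191 = 0.5455.
θ_4 = 33.06° from the vertical.

33.1°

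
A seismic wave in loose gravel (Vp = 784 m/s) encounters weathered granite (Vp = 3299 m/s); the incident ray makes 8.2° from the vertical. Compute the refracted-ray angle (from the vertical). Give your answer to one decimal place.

36.9°

Snell's law: sin θ₂ = (V₂/V₁)·sin θ₁ = (3299/784)·sin 8.2° = 0.6002.
θ₂ = arcsin 0.6002 = 36.88° from the normal.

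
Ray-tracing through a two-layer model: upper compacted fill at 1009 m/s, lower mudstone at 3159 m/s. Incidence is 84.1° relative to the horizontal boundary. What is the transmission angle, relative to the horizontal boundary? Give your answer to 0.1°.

Angle from the normal: 90° − 84.1° = 5.9°.
sin θ₁/V₁ = sin θ₂/V₂ ⇒ sin θ₂ = 3159·sin 5.9°/1009 = 3159·0.1028/1009 = 0.3218.
θ₂ = sin⁻¹(0.3218) = 18.77° (from vertical).
From the interface: 90° − 18.77° = 71.23°.

71.2°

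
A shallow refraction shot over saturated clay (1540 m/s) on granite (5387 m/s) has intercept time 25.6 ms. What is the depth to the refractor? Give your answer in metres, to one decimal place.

h = tᵢ·V₁·V₂ / (2·√(V₂²−V₁²)).
√(V₂²−V₁²) = √(5387² − 1540²) = 5162.2 m/s.
h = 0.0256 s × 1540 × 5387 / (2 × 5162.2) = 20.57 m.

20.6 m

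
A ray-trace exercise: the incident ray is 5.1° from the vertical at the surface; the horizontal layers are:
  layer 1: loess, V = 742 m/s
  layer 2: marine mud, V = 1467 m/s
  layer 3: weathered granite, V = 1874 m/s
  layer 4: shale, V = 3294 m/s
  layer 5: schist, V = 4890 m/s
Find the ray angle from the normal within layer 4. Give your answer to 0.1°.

Snell's law across each interface conserves sin θ / V, so sin θ_4 = V_4·sin θ₁/V₁.
sin θ_4 = 3294 × sin 5.1° / 742 = 0.3946.
θ_4 = 23.24° from the vertical.

23.2°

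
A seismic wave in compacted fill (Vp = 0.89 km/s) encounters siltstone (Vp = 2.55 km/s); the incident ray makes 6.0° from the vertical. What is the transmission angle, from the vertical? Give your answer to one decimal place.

17.4°

sin θ₁/V₁ = sin θ₂/V₂ ⇒ sin θ₂ = 2.55·sin 6.0°/0.89 = 2.55·0.1045/0.89 = 0.2995.
θ₂ = arcsin 0.2995 = 17.43° from the normal.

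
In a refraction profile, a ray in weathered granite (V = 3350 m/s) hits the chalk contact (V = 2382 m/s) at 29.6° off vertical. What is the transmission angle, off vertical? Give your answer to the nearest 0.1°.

Snell's law: sin θ₂ = (V₂/V₁)·sin θ₁ = (2382/3350)·sin 29.6° = 0.3512.
θ₂ = arcsin 0.3512 = 20.56° from the normal.

20.6°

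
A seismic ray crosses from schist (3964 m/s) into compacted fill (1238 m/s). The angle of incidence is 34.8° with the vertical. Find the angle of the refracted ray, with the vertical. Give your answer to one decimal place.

sin θ₁/V₁ = sin θ₂/V₂ ⇒ sin θ₂ = 1238·sin 34.8°/3964 = 1238·0.5707/3964 = 0.1782.
θ₂ = arcsin 0.1782 = 10.27° from the normal.

10.3°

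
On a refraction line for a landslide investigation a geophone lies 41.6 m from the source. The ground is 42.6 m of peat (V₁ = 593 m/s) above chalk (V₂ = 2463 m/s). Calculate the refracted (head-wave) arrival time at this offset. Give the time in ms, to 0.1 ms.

t = x/V₂ + 2h·√(V₂²−V₁²)/(V₁V₂).
√(V₂²−V₁²) = √(2463²−593²) = 2390.5 m/s; delay term = 2·42.6·2390.5/(593·2463) = 0.13945 s.
t = 41.6/2463 + 0.13945 = 0.15634 s.

156.3 ms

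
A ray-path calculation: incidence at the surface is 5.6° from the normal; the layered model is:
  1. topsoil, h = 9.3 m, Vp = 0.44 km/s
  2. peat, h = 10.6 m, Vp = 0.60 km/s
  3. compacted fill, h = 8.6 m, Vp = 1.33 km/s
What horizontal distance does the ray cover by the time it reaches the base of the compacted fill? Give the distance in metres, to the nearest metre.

Ray parameter p = sin 5.6° / 0.44 km/s = 2.2178e-01 s/km.
Layer 1: θ = 5.60°; offset = 9.3·tan 5.60° = 0.912 m.
Layer 2: sin θ = p·0.60 = 0.1331 → θ = 7.65°; offset = 10.6·tan 7.65° = 1.423 m.
Layer 3: sin θ = p·1.33 = 0.2950 → θ = 17.16°; offset = 8.6·tan 17.16° = 2.655 m.
Total horizontal offset = 4.990 m.

5 m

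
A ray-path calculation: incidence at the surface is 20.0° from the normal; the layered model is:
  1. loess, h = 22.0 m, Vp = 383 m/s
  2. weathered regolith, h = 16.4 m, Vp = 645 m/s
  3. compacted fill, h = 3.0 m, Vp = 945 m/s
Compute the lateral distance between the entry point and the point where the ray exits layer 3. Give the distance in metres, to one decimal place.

p = sin θ₁/V₁ = sin 20.0°/383 = 8.9300e-04 s/m is conserved through the stack.
Layer 1: θ = 20.00°; offset = 22.0·tan 20.00° = 8.007 m.
Layer 2: sin θ = p·645 = 0.5760 → θ = 35.17°; offset = 16.4·tan 35.17° = 11.556 m.
Layer 3: sin θ = p·945 = 0.8439 → θ = 57.55°; offset = 3.0·tan 57.55° = 4.719 m.
Total horizontal offset = 24.282 m.

24.3 m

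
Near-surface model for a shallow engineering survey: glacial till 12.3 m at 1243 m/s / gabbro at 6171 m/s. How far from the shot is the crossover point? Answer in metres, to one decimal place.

30.2 m

x_cross = 2h·√((V₂+V₁)/(V₂−V₁)).
(V₂+V₁)/(V₂−V₁) = (6171+1243)/(6171−1243) = 1.5045; √ = 1.2266.
x_cross = 2·12.3·1.2266 = 30.17 m.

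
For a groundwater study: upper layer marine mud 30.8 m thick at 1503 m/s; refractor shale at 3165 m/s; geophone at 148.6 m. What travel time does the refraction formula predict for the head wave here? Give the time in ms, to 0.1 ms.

83.0 ms

θ_c = arcsin(V₁/V₂) = arcsin(1503/3165) = 28.35°, cos θ_c = 0.8800.
Intercept time tᵢ = 2h cos θ_c / V₁ = 2·30.8·0.8800/1503 = 0.03607 s.
t = x/V₂ + tᵢ = 148.6/3165 + 0.03607 = 0.08302 s.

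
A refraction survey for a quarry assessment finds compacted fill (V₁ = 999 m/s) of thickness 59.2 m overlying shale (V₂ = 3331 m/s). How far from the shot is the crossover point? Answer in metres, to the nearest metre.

x_cross = 2h·√((V₂+V₁)/(V₂−V₁)).
(V₂+V₁)/(V₂−V₁) = (3331+999)/(3331−999) = 1.8568; √ = 1.3626.
x_cross = 2·59.2·1.3626 = 161.34 m.

161 m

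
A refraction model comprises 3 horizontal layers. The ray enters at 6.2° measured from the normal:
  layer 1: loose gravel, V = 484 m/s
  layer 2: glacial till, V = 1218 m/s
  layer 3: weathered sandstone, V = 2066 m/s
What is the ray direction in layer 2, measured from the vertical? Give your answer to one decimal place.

15.8°

Ray parameter p = sin 6.2° / 484 = 2.2314e-04 s/m.
sin θ_2 = p·V_2 = 2.2314e-04 × 1218 = 0.2718.
θ_2 = arcsin 0.2718 = 15.77°.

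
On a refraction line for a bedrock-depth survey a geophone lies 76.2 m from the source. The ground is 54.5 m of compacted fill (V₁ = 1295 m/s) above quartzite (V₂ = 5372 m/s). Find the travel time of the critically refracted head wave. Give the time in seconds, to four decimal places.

0.0959 s

t = x/V₂ + 2h·√(V₂²−V₁²)/(V₁V₂).
√(V₂²−V₁²) = √(5372²−1295²) = 5213.6 m/s; delay term = 2·54.5·5213.6/(1295·5372) = 0.08169 s.
t = 76.2/5372 + 0.08169 = 0.09587 s.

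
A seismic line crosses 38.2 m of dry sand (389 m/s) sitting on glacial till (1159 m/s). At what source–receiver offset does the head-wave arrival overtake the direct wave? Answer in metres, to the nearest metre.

108 m

θ_c = arcsin(389/1159) = 19.61°, so cos θ_c = 0.9420 and tᵢ = 2h cos θ_c/V₁ = 0.1850 s.
At crossover x/V₁ = x/V₂ + tᵢ ⇒ x = tᵢ/(1/V₁ − 1/V₂) = 0.18501/(2.5707e-03 − 8.6281e-04) = 108.33 m.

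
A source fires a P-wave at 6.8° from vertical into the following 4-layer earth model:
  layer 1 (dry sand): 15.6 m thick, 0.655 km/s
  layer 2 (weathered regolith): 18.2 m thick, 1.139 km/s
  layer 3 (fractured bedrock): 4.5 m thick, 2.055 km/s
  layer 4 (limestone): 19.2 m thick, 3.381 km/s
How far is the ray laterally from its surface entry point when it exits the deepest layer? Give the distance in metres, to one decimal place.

Ray parameter p = sin 6.8° / 0.655 km/s = 1.8077e-01 s/km.
Layer 1: θ = 6.80°; offset = 15.6·tan 6.80° = 1.860 m.
Layer 2: sin θ = p·1.139 = 0.2059 → θ = 11.88°; offset = 18.2·tan 11.88° = 3.829 m.
Layer 3: sin θ = p·2.055 = 0.3715 → θ = 21.81°; offset = 4.5·tan 21.81° = 1.801 m.
Layer 4: sin θ = p·3.381 = 0.6112 → θ = 37.67°; offset = 19.2·tan 37.67° = 14.826 m.
Σ offsets = 22.316 m.

22.3 m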